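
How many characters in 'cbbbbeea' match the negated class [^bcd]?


Negated class [^bcd] matches any char NOT in {b, c, d}
Scanning 'cbbbbeea':
  pos 0: 'c' -> no (excluded)
  pos 1: 'b' -> no (excluded)
  pos 2: 'b' -> no (excluded)
  pos 3: 'b' -> no (excluded)
  pos 4: 'b' -> no (excluded)
  pos 5: 'e' -> MATCH
  pos 6: 'e' -> MATCH
  pos 7: 'a' -> MATCH
Total matches: 3

3


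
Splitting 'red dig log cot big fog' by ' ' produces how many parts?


Splitting by ' ' breaks the string at each occurrence of the separator.
Text: 'red dig log cot big fog'
Parts after split:
  Part 1: 'red'
  Part 2: 'dig'
  Part 3: 'log'
  Part 4: 'cot'
  Part 5: 'big'
  Part 6: 'fog'
Total parts: 6

6


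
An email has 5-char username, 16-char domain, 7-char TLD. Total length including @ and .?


An email address has format: username@domain.tld
Username length: 5
'@' character: 1
Domain length: 16
'.' character: 1
TLD length: 7
Total = 5 + 1 + 16 + 1 + 7 = 30

30


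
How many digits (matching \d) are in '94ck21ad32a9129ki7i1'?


\d matches any digit 0-9.
Scanning '94ck21ad32a9129ki7i1':
  pos 0: '9' -> DIGIT
  pos 1: '4' -> DIGIT
  pos 4: '2' -> DIGIT
  pos 5: '1' -> DIGIT
  pos 8: '3' -> DIGIT
  pos 9: '2' -> DIGIT
  pos 11: '9' -> DIGIT
  pos 12: '1' -> DIGIT
  pos 13: '2' -> DIGIT
  pos 14: '9' -> DIGIT
  pos 17: '7' -> DIGIT
  pos 19: '1' -> DIGIT
Digits found: ['9', '4', '2', '1', '3', '2', '9', '1', '2', '9', '7', '1']
Total: 12

12


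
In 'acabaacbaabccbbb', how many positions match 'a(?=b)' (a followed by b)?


Lookahead 'a(?=b)' matches 'a' only when followed by 'b'.
String: 'acabaacbaabccbbb'
Checking each position where char is 'a':
  pos 0: 'a' -> no (next='c')
  pos 2: 'a' -> MATCH (next='b')
  pos 4: 'a' -> no (next='a')
  pos 5: 'a' -> no (next='c')
  pos 8: 'a' -> no (next='a')
  pos 9: 'a' -> MATCH (next='b')
Matching positions: [2, 9]
Count: 2

2


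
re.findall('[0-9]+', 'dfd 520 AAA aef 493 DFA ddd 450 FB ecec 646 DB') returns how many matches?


Pattern '[0-9]+' finds one or more digits.
Text: 'dfd 520 AAA aef 493 DFA ddd 450 FB ecec 646 DB'
Scanning for matches:
  Match 1: '520'
  Match 2: '493'
  Match 3: '450'
  Match 4: '646'
Total matches: 4

4


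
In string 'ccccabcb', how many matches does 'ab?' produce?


Pattern 'ab?' matches 'a' optionally followed by 'b'.
String: 'ccccabcb'
Scanning left to right for 'a' then checking next char:
  Match 1: 'ab' (a followed by b)
Total matches: 1

1


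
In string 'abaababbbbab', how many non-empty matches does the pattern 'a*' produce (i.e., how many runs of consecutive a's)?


Pattern 'a*' matches zero or more a's. We want non-empty runs of consecutive a's.
String: 'abaababbbbab'
Walking through the string to find runs of a's:
  Run 1: positions 0-0 -> 'a'
  Run 2: positions 2-3 -> 'aa'
  Run 3: positions 5-5 -> 'a'
  Run 4: positions 10-10 -> 'a'
Non-empty runs found: ['a', 'aa', 'a', 'a']
Count: 4

4


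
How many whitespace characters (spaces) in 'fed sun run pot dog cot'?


\s matches whitespace characters (spaces, tabs, etc.).
Text: 'fed sun run pot dog cot'
This text has 6 words separated by spaces.
Number of spaces = number of words - 1 = 6 - 1 = 5

5


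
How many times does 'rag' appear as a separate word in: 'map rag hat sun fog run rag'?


Scanning each word for exact match 'rag':
  Word 1: 'map' -> no
  Word 2: 'rag' -> MATCH
  Word 3: 'hat' -> no
  Word 4: 'sun' -> no
  Word 5: 'fog' -> no
  Word 6: 'run' -> no
  Word 7: 'rag' -> MATCH
Total matches: 2

2


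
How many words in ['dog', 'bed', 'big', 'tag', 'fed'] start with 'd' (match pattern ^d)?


Pattern ^d anchors to start of word. Check which words begin with 'd':
  'dog' -> MATCH (starts with 'd')
  'bed' -> no
  'big' -> no
  'tag' -> no
  'fed' -> no
Matching words: ['dog']
Count: 1

1


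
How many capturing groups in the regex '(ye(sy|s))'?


To count capturing groups, count each '(' that starts a group.
Pattern: '(ye(sy|s))'
Walking through the pattern:
  Position 0: '(' -> group #1
  Position 3: '(' -> group #2
Total capturing groups: 2

2


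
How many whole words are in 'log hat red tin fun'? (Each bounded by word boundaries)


Word boundaries (\b) mark the start/end of each word.
Text: 'log hat red tin fun'
Splitting by whitespace:
  Word 1: 'log'
  Word 2: 'hat'
  Word 3: 'red'
  Word 4: 'tin'
  Word 5: 'fun'
Total whole words: 5

5


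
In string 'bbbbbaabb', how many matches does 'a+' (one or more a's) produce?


Pattern 'a+' matches one or more consecutive a's.
String: 'bbbbbaabb'
Scanning for runs of a:
  Match 1: 'aa' (length 2)
Total matches: 1

1


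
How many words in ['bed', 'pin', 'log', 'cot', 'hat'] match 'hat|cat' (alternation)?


Alternation 'hat|cat' matches either 'hat' or 'cat'.
Checking each word:
  'bed' -> no
  'pin' -> no
  'log' -> no
  'cot' -> no
  'hat' -> MATCH
Matches: ['hat']
Count: 1

1


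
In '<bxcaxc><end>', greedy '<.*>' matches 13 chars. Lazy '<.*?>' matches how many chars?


Greedy '<.*>' tries to match as MUCH as possible.
Lazy '<.*?>' tries to match as LITTLE as possible.

String: '<bxcaxc><end>'
Greedy '<.*>' starts at first '<' and extends to the LAST '>': '<bxcaxc><end>' (13 chars)
Lazy '<.*?>' starts at first '<' and stops at the FIRST '>': '<bxcaxc>' (8 chars)

8


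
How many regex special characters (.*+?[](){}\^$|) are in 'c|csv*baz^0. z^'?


Regex special characters are: . * + ? [ ] ( ) { } \ ^ $ |
Scanning 'c|csv*baz^0. z^':
  pos 1: '|' -> SPECIAL
  pos 5: '*' -> SPECIAL
  pos 9: '^' -> SPECIAL
  pos 11: '.' -> SPECIAL
  pos 14: '^' -> SPECIAL
Special chars found: ['|', '*', '^', '.', '^']
Total: 5

5


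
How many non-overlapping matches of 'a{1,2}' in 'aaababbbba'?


Pattern 'a{1,2}' matches between 1 and 2 consecutive a's (greedy).
String: 'aaababbbba'
Finding runs of a's and applying greedy matching:
  Run at pos 0: 'aaa' (length 3)
  Run at pos 4: 'a' (length 1)
  Run at pos 9: 'a' (length 1)
Matches: ['aa', 'a', 'a', 'a']
Count: 4

4


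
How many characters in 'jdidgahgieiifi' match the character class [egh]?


Character class [egh] matches any of: {e, g, h}
Scanning string 'jdidgahgieiifi' character by character:
  pos 0: 'j' -> no
  pos 1: 'd' -> no
  pos 2: 'i' -> no
  pos 3: 'd' -> no
  pos 4: 'g' -> MATCH
  pos 5: 'a' -> no
  pos 6: 'h' -> MATCH
  pos 7: 'g' -> MATCH
  pos 8: 'i' -> no
  pos 9: 'e' -> MATCH
  pos 10: 'i' -> no
  pos 11: 'i' -> no
  pos 12: 'f' -> no
  pos 13: 'i' -> no
Total matches: 4

4


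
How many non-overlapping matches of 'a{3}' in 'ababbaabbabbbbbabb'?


Pattern 'a{3}' matches exactly 3 consecutive a's (greedy, non-overlapping).
String: 'ababbaabbabbbbbabb'
Scanning for runs of a's:
  Run at pos 0: 'a' (length 1) -> 0 match(es)
  Run at pos 2: 'a' (length 1) -> 0 match(es)
  Run at pos 5: 'aa' (length 2) -> 0 match(es)
  Run at pos 9: 'a' (length 1) -> 0 match(es)
  Run at pos 15: 'a' (length 1) -> 0 match(es)
Matches found: []
Total: 0

0


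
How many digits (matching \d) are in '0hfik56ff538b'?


\d matches any digit 0-9.
Scanning '0hfik56ff538b':
  pos 0: '0' -> DIGIT
  pos 5: '5' -> DIGIT
  pos 6: '6' -> DIGIT
  pos 9: '5' -> DIGIT
  pos 10: '3' -> DIGIT
  pos 11: '8' -> DIGIT
Digits found: ['0', '5', '6', '5', '3', '8']
Total: 6

6


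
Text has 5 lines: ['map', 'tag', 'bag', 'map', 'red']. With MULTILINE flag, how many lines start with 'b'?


With MULTILINE flag, ^ matches the start of each line.
Lines: ['map', 'tag', 'bag', 'map', 'red']
Checking which lines start with 'b':
  Line 1: 'map' -> no
  Line 2: 'tag' -> no
  Line 3: 'bag' -> MATCH
  Line 4: 'map' -> no
  Line 5: 'red' -> no
Matching lines: ['bag']
Count: 1

1


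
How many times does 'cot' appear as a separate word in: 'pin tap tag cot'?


Scanning each word for exact match 'cot':
  Word 1: 'pin' -> no
  Word 2: 'tap' -> no
  Word 3: 'tag' -> no
  Word 4: 'cot' -> MATCH
Total matches: 1

1


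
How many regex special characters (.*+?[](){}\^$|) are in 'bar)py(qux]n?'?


Regex special characters are: . * + ? [ ] ( ) { } \ ^ $ |
Scanning 'bar)py(qux]n?':
  pos 3: ')' -> SPECIAL
  pos 6: '(' -> SPECIAL
  pos 10: ']' -> SPECIAL
  pos 12: '?' -> SPECIAL
Special chars found: [')', '(', ']', '?']
Total: 4

4


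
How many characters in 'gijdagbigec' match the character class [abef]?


Character class [abef] matches any of: {a, b, e, f}
Scanning string 'gijdagbigec' character by character:
  pos 0: 'g' -> no
  pos 1: 'i' -> no
  pos 2: 'j' -> no
  pos 3: 'd' -> no
  pos 4: 'a' -> MATCH
  pos 5: 'g' -> no
  pos 6: 'b' -> MATCH
  pos 7: 'i' -> no
  pos 8: 'g' -> no
  pos 9: 'e' -> MATCH
  pos 10: 'c' -> no
Total matches: 3

3


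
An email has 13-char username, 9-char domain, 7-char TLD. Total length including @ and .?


An email address has format: username@domain.tld
Username length: 13
'@' character: 1
Domain length: 9
'.' character: 1
TLD length: 7
Total = 13 + 1 + 9 + 1 + 7 = 31

31


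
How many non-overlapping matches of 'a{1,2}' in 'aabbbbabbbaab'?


Pattern 'a{1,2}' matches between 1 and 2 consecutive a's (greedy).
String: 'aabbbbabbbaab'
Finding runs of a's and applying greedy matching:
  Run at pos 0: 'aa' (length 2)
  Run at pos 6: 'a' (length 1)
  Run at pos 10: 'aa' (length 2)
Matches: ['aa', 'a', 'aa']
Count: 3

3


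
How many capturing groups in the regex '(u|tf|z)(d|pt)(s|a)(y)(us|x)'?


To count capturing groups, count each '(' that starts a group.
Pattern: '(u|tf|z)(d|pt)(s|a)(y)(us|x)'
Walking through the pattern:
  Position 0: '(' -> group #1
  Position 8: '(' -> group #2
  Position 14: '(' -> group #3
  Position 19: '(' -> group #4
  Position 22: '(' -> group #5
Total capturing groups: 5

5


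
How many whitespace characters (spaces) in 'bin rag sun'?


\s matches whitespace characters (spaces, tabs, etc.).
Text: 'bin rag sun'
This text has 3 words separated by spaces.
Number of spaces = number of words - 1 = 3 - 1 = 2

2


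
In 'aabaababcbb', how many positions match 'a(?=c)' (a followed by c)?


Lookahead 'a(?=c)' matches 'a' only when followed by 'c'.
String: 'aabaababcbb'
Checking each position where char is 'a':
  pos 0: 'a' -> no (next='a')
  pos 1: 'a' -> no (next='b')
  pos 3: 'a' -> no (next='a')
  pos 4: 'a' -> no (next='b')
  pos 6: 'a' -> no (next='b')
Matching positions: []
Count: 0

0


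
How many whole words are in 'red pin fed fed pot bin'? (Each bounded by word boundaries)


Word boundaries (\b) mark the start/end of each word.
Text: 'red pin fed fed pot bin'
Splitting by whitespace:
  Word 1: 'red'
  Word 2: 'pin'
  Word 3: 'fed'
  Word 4: 'fed'
  Word 5: 'pot'
  Word 6: 'bin'
Total whole words: 6

6


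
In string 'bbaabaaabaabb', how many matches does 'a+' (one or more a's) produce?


Pattern 'a+' matches one or more consecutive a's.
String: 'bbaabaaabaabb'
Scanning for runs of a:
  Match 1: 'aa' (length 2)
  Match 2: 'aaa' (length 3)
  Match 3: 'aa' (length 2)
Total matches: 3

3


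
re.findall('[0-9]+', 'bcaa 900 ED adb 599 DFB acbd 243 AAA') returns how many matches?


Pattern '[0-9]+' finds one or more digits.
Text: 'bcaa 900 ED adb 599 DFB acbd 243 AAA'
Scanning for matches:
  Match 1: '900'
  Match 2: '599'
  Match 3: '243'
Total matches: 3

3


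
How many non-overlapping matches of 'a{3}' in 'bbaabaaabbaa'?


Pattern 'a{3}' matches exactly 3 consecutive a's (greedy, non-overlapping).
String: 'bbaabaaabbaa'
Scanning for runs of a's:
  Run at pos 2: 'aa' (length 2) -> 0 match(es)
  Run at pos 5: 'aaa' (length 3) -> 1 match(es)
  Run at pos 10: 'aa' (length 2) -> 0 match(es)
Matches found: ['aaa']
Total: 1

1


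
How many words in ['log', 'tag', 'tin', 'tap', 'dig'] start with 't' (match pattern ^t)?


Pattern ^t anchors to start of word. Check which words begin with 't':
  'log' -> no
  'tag' -> MATCH (starts with 't')
  'tin' -> MATCH (starts with 't')
  'tap' -> MATCH (starts with 't')
  'dig' -> no
Matching words: ['tag', 'tin', 'tap']
Count: 3

3


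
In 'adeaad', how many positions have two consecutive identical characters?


Looking for consecutive identical characters in 'adeaad':
  pos 0-1: 'a' vs 'd' -> different
  pos 1-2: 'd' vs 'e' -> different
  pos 2-3: 'e' vs 'a' -> different
  pos 3-4: 'a' vs 'a' -> MATCH ('aa')
  pos 4-5: 'a' vs 'd' -> different
Consecutive identical pairs: ['aa']
Count: 1

1


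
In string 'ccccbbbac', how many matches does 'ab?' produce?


Pattern 'ab?' matches 'a' optionally followed by 'b'.
String: 'ccccbbbac'
Scanning left to right for 'a' then checking next char:
  Match 1: 'a' (a not followed by b)
Total matches: 1

1


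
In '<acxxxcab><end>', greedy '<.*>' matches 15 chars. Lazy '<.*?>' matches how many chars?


Greedy '<.*>' tries to match as MUCH as possible.
Lazy '<.*?>' tries to match as LITTLE as possible.

String: '<acxxxcab><end>'
Greedy '<.*>' starts at first '<' and extends to the LAST '>': '<acxxxcab><end>' (15 chars)
Lazy '<.*?>' starts at first '<' and stops at the FIRST '>': '<acxxxcab>' (10 chars)

10


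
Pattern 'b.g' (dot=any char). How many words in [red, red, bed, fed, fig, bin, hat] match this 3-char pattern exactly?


Pattern 'b.g' means: starts with 'b', any single char, ends with 'g'.
Checking each word (must be exactly 3 chars):
  'red' (len=3): no
  'red' (len=3): no
  'bed' (len=3): no
  'fed' (len=3): no
  'fig' (len=3): no
  'bin' (len=3): no
  'hat' (len=3): no
Matching words: []
Total: 0

0


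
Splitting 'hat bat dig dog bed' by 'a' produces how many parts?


Splitting by 'a' breaks the string at each occurrence of the separator.
Text: 'hat bat dig dog bed'
Parts after split:
  Part 1: 'h'
  Part 2: 't b'
  Part 3: 't dig dog bed'
Total parts: 3

3


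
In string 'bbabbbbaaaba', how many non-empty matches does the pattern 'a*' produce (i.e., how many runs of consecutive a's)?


Pattern 'a*' matches zero or more a's. We want non-empty runs of consecutive a's.
String: 'bbabbbbaaaba'
Walking through the string to find runs of a's:
  Run 1: positions 2-2 -> 'a'
  Run 2: positions 7-9 -> 'aaa'
  Run 3: positions 11-11 -> 'a'
Non-empty runs found: ['a', 'aaa', 'a']
Count: 3

3


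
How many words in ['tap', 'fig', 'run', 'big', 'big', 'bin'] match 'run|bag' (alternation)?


Alternation 'run|bag' matches either 'run' or 'bag'.
Checking each word:
  'tap' -> no
  'fig' -> no
  'run' -> MATCH
  'big' -> no
  'big' -> no
  'bin' -> no
Matches: ['run']
Count: 1

1


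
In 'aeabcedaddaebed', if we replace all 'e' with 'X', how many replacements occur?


re.sub('e', 'X', text) replaces every occurrence of 'e' with 'X'.
Text: 'aeabcedaddaebed'
Scanning for 'e':
  pos 1: 'e' -> replacement #1
  pos 5: 'e' -> replacement #2
  pos 11: 'e' -> replacement #3
  pos 13: 'e' -> replacement #4
Total replacements: 4

4


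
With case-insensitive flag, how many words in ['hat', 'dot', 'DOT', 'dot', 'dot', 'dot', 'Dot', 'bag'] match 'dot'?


Case-insensitive matching: compare each word's lowercase form to 'dot'.
  'hat' -> lower='hat' -> no
  'dot' -> lower='dot' -> MATCH
  'DOT' -> lower='dot' -> MATCH
  'dot' -> lower='dot' -> MATCH
  'dot' -> lower='dot' -> MATCH
  'dot' -> lower='dot' -> MATCH
  'Dot' -> lower='dot' -> MATCH
  'bag' -> lower='bag' -> no
Matches: ['dot', 'DOT', 'dot', 'dot', 'dot', 'Dot']
Count: 6

6


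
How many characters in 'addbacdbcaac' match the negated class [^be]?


Negated class [^be] matches any char NOT in {b, e}
Scanning 'addbacdbcaac':
  pos 0: 'a' -> MATCH
  pos 1: 'd' -> MATCH
  pos 2: 'd' -> MATCH
  pos 3: 'b' -> no (excluded)
  pos 4: 'a' -> MATCH
  pos 5: 'c' -> MATCH
  pos 6: 'd' -> MATCH
  pos 7: 'b' -> no (excluded)
  pos 8: 'c' -> MATCH
  pos 9: 'a' -> MATCH
  pos 10: 'a' -> MATCH
  pos 11: 'c' -> MATCH
Total matches: 10

10


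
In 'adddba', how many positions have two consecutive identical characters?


Looking for consecutive identical characters in 'adddba':
  pos 0-1: 'a' vs 'd' -> different
  pos 1-2: 'd' vs 'd' -> MATCH ('dd')
  pos 2-3: 'd' vs 'd' -> MATCH ('dd')
  pos 3-4: 'd' vs 'b' -> different
  pos 4-5: 'b' vs 'a' -> different
Consecutive identical pairs: ['dd', 'dd']
Count: 2

2


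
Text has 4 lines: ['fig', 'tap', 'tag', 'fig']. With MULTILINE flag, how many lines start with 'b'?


With MULTILINE flag, ^ matches the start of each line.
Lines: ['fig', 'tap', 'tag', 'fig']
Checking which lines start with 'b':
  Line 1: 'fig' -> no
  Line 2: 'tap' -> no
  Line 3: 'tag' -> no
  Line 4: 'fig' -> no
Matching lines: []
Count: 0

0


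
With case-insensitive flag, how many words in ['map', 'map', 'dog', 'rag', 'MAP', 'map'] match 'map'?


Case-insensitive matching: compare each word's lowercase form to 'map'.
  'map' -> lower='map' -> MATCH
  'map' -> lower='map' -> MATCH
  'dog' -> lower='dog' -> no
  'rag' -> lower='rag' -> no
  'MAP' -> lower='map' -> MATCH
  'map' -> lower='map' -> MATCH
Matches: ['map', 'map', 'MAP', 'map']
Count: 4

4


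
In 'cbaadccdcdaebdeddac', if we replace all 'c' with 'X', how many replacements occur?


re.sub('c', 'X', text) replaces every occurrence of 'c' with 'X'.
Text: 'cbaadccdcdaebdeddac'
Scanning for 'c':
  pos 0: 'c' -> replacement #1
  pos 5: 'c' -> replacement #2
  pos 6: 'c' -> replacement #3
  pos 8: 'c' -> replacement #4
  pos 18: 'c' -> replacement #5
Total replacements: 5

5


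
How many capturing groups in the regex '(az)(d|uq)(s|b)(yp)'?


To count capturing groups, count each '(' that starts a group.
Pattern: '(az)(d|uq)(s|b)(yp)'
Walking through the pattern:
  Position 0: '(' -> group #1
  Position 4: '(' -> group #2
  Position 10: '(' -> group #3
  Position 15: '(' -> group #4
Total capturing groups: 4

4


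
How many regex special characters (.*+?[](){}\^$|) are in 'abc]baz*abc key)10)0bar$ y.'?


Regex special characters are: . * + ? [ ] ( ) { } \ ^ $ |
Scanning 'abc]baz*abc key)10)0bar$ y.':
  pos 3: ']' -> SPECIAL
  pos 7: '*' -> SPECIAL
  pos 15: ')' -> SPECIAL
  pos 18: ')' -> SPECIAL
  pos 23: '$' -> SPECIAL
  pos 26: '.' -> SPECIAL
Special chars found: [']', '*', ')', ')', '$', '.']
Total: 6

6


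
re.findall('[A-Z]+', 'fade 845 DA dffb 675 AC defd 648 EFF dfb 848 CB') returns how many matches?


Pattern '[A-Z]+' finds one or more uppercase letters.
Text: 'fade 845 DA dffb 675 AC defd 648 EFF dfb 848 CB'
Scanning for matches:
  Match 1: 'DA'
  Match 2: 'AC'
  Match 3: 'EFF'
  Match 4: 'CB'
Total matches: 4

4


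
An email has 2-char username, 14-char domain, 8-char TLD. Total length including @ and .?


An email address has format: username@domain.tld
Username length: 2
'@' character: 1
Domain length: 14
'.' character: 1
TLD length: 8
Total = 2 + 1 + 14 + 1 + 8 = 26

26


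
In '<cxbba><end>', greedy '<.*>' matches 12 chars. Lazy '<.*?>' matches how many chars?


Greedy '<.*>' tries to match as MUCH as possible.
Lazy '<.*?>' tries to match as LITTLE as possible.

String: '<cxbba><end>'
Greedy '<.*>' starts at first '<' and extends to the LAST '>': '<cxbba><end>' (12 chars)
Lazy '<.*?>' starts at first '<' and stops at the FIRST '>': '<cxbba>' (7 chars)

7


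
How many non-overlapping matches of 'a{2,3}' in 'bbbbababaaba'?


Pattern 'a{2,3}' matches between 2 and 3 consecutive a's (greedy).
String: 'bbbbababaaba'
Finding runs of a's and applying greedy matching:
  Run at pos 4: 'a' (length 1)
  Run at pos 6: 'a' (length 1)
  Run at pos 8: 'aa' (length 2)
  Run at pos 11: 'a' (length 1)
Matches: ['aa']
Count: 1

1


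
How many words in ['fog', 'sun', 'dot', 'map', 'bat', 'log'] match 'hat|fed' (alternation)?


Alternation 'hat|fed' matches either 'hat' or 'fed'.
Checking each word:
  'fog' -> no
  'sun' -> no
  'dot' -> no
  'map' -> no
  'bat' -> no
  'log' -> no
Matches: []
Count: 0

0


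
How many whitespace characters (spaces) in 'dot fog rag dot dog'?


\s matches whitespace characters (spaces, tabs, etc.).
Text: 'dot fog rag dot dog'
This text has 5 words separated by spaces.
Number of spaces = number of words - 1 = 5 - 1 = 4

4


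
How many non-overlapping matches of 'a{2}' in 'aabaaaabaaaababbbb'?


Pattern 'a{2}' matches exactly 2 consecutive a's (greedy, non-overlapping).
String: 'aabaaaabaaaababbbb'
Scanning for runs of a's:
  Run at pos 0: 'aa' (length 2) -> 1 match(es)
  Run at pos 3: 'aaaa' (length 4) -> 2 match(es)
  Run at pos 8: 'aaaa' (length 4) -> 2 match(es)
  Run at pos 13: 'a' (length 1) -> 0 match(es)
Matches found: ['aa', 'aa', 'aa', 'aa', 'aa']
Total: 5

5


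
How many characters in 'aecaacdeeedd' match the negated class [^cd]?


Negated class [^cd] matches any char NOT in {c, d}
Scanning 'aecaacdeeedd':
  pos 0: 'a' -> MATCH
  pos 1: 'e' -> MATCH
  pos 2: 'c' -> no (excluded)
  pos 3: 'a' -> MATCH
  pos 4: 'a' -> MATCH
  pos 5: 'c' -> no (excluded)
  pos 6: 'd' -> no (excluded)
  pos 7: 'e' -> MATCH
  pos 8: 'e' -> MATCH
  pos 9: 'e' -> MATCH
  pos 10: 'd' -> no (excluded)
  pos 11: 'd' -> no (excluded)
Total matches: 7

7


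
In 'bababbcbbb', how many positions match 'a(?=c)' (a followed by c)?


Lookahead 'a(?=c)' matches 'a' only when followed by 'c'.
String: 'bababbcbbb'
Checking each position where char is 'a':
  pos 1: 'a' -> no (next='b')
  pos 3: 'a' -> no (next='b')
Matching positions: []
Count: 0

0


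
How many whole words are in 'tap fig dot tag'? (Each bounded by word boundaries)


Word boundaries (\b) mark the start/end of each word.
Text: 'tap fig dot tag'
Splitting by whitespace:
  Word 1: 'tap'
  Word 2: 'fig'
  Word 3: 'dot'
  Word 4: 'tag'
Total whole words: 4

4


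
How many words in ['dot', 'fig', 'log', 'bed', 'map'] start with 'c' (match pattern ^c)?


Pattern ^c anchors to start of word. Check which words begin with 'c':
  'dot' -> no
  'fig' -> no
  'log' -> no
  'bed' -> no
  'map' -> no
Matching words: []
Count: 0

0


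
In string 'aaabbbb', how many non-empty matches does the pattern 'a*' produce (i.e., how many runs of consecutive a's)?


Pattern 'a*' matches zero or more a's. We want non-empty runs of consecutive a's.
String: 'aaabbbb'
Walking through the string to find runs of a's:
  Run 1: positions 0-2 -> 'aaa'
Non-empty runs found: ['aaa']
Count: 1

1


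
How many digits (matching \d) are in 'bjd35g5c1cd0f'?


\d matches any digit 0-9.
Scanning 'bjd35g5c1cd0f':
  pos 3: '3' -> DIGIT
  pos 4: '5' -> DIGIT
  pos 6: '5' -> DIGIT
  pos 8: '1' -> DIGIT
  pos 11: '0' -> DIGIT
Digits found: ['3', '5', '5', '1', '0']
Total: 5

5


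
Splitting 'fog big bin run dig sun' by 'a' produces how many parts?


Splitting by 'a' breaks the string at each occurrence of the separator.
Text: 'fog big bin run dig sun'
Parts after split:
  Part 1: 'fog big bin run dig sun'
Total parts: 1

1


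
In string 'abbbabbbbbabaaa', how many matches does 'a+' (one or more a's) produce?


Pattern 'a+' matches one or more consecutive a's.
String: 'abbbabbbbbabaaa'
Scanning for runs of a:
  Match 1: 'a' (length 1)
  Match 2: 'a' (length 1)
  Match 3: 'a' (length 1)
  Match 4: 'aaa' (length 3)
Total matches: 4

4


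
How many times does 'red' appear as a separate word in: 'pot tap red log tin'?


Scanning each word for exact match 'red':
  Word 1: 'pot' -> no
  Word 2: 'tap' -> no
  Word 3: 'red' -> MATCH
  Word 4: 'log' -> no
  Word 5: 'tin' -> no
Total matches: 1

1


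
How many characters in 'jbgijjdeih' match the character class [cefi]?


Character class [cefi] matches any of: {c, e, f, i}
Scanning string 'jbgijjdeih' character by character:
  pos 0: 'j' -> no
  pos 1: 'b' -> no
  pos 2: 'g' -> no
  pos 3: 'i' -> MATCH
  pos 4: 'j' -> no
  pos 5: 'j' -> no
  pos 6: 'd' -> no
  pos 7: 'e' -> MATCH
  pos 8: 'i' -> MATCH
  pos 9: 'h' -> no
Total matches: 3

3


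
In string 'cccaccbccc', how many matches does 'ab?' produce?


Pattern 'ab?' matches 'a' optionally followed by 'b'.
String: 'cccaccbccc'
Scanning left to right for 'a' then checking next char:
  Match 1: 'a' (a not followed by b)
Total matches: 1

1


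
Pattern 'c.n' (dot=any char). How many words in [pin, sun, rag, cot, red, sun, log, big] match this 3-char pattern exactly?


Pattern 'c.n' means: starts with 'c', any single char, ends with 'n'.
Checking each word (must be exactly 3 chars):
  'pin' (len=3): no
  'sun' (len=3): no
  'rag' (len=3): no
  'cot' (len=3): no
  'red' (len=3): no
  'sun' (len=3): no
  'log' (len=3): no
  'big' (len=3): no
Matching words: []
Total: 0

0


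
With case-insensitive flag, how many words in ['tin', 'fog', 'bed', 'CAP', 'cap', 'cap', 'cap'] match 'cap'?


Case-insensitive matching: compare each word's lowercase form to 'cap'.
  'tin' -> lower='tin' -> no
  'fog' -> lower='fog' -> no
  'bed' -> lower='bed' -> no
  'CAP' -> lower='cap' -> MATCH
  'cap' -> lower='cap' -> MATCH
  'cap' -> lower='cap' -> MATCH
  'cap' -> lower='cap' -> MATCH
Matches: ['CAP', 'cap', 'cap', 'cap']
Count: 4

4


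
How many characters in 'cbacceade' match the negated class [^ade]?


Negated class [^ade] matches any char NOT in {a, d, e}
Scanning 'cbacceade':
  pos 0: 'c' -> MATCH
  pos 1: 'b' -> MATCH
  pos 2: 'a' -> no (excluded)
  pos 3: 'c' -> MATCH
  pos 4: 'c' -> MATCH
  pos 5: 'e' -> no (excluded)
  pos 6: 'a' -> no (excluded)
  pos 7: 'd' -> no (excluded)
  pos 8: 'e' -> no (excluded)
Total matches: 4

4


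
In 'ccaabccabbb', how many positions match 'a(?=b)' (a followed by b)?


Lookahead 'a(?=b)' matches 'a' only when followed by 'b'.
String: 'ccaabccabbb'
Checking each position where char is 'a':
  pos 2: 'a' -> no (next='a')
  pos 3: 'a' -> MATCH (next='b')
  pos 7: 'a' -> MATCH (next='b')
Matching positions: [3, 7]
Count: 2

2


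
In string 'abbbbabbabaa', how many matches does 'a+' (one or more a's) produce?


Pattern 'a+' matches one or more consecutive a's.
String: 'abbbbabbabaa'
Scanning for runs of a:
  Match 1: 'a' (length 1)
  Match 2: 'a' (length 1)
  Match 3: 'a' (length 1)
  Match 4: 'aa' (length 2)
Total matches: 4

4


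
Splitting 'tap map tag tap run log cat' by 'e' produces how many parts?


Splitting by 'e' breaks the string at each occurrence of the separator.
Text: 'tap map tag tap run log cat'
Parts after split:
  Part 1: 'tap map tag tap run log cat'
Total parts: 1

1


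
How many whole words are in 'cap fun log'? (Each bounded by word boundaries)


Word boundaries (\b) mark the start/end of each word.
Text: 'cap fun log'
Splitting by whitespace:
  Word 1: 'cap'
  Word 2: 'fun'
  Word 3: 'log'
Total whole words: 3

3


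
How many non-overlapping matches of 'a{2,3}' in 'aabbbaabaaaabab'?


Pattern 'a{2,3}' matches between 2 and 3 consecutive a's (greedy).
String: 'aabbbaabaaaabab'
Finding runs of a's and applying greedy matching:
  Run at pos 0: 'aa' (length 2)
  Run at pos 5: 'aa' (length 2)
  Run at pos 8: 'aaaa' (length 4)
  Run at pos 13: 'a' (length 1)
Matches: ['aa', 'aa', 'aaa']
Count: 3

3


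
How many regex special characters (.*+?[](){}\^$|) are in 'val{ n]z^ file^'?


Regex special characters are: . * + ? [ ] ( ) { } \ ^ $ |
Scanning 'val{ n]z^ file^':
  pos 3: '{' -> SPECIAL
  pos 6: ']' -> SPECIAL
  pos 8: '^' -> SPECIAL
  pos 14: '^' -> SPECIAL
Special chars found: ['{', ']', '^', '^']
Total: 4

4


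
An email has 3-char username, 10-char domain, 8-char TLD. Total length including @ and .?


An email address has format: username@domain.tld
Username length: 3
'@' character: 1
Domain length: 10
'.' character: 1
TLD length: 8
Total = 3 + 1 + 10 + 1 + 8 = 23

23


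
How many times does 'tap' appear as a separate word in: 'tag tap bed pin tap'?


Scanning each word for exact match 'tap':
  Word 1: 'tag' -> no
  Word 2: 'tap' -> MATCH
  Word 3: 'bed' -> no
  Word 4: 'pin' -> no
  Word 5: 'tap' -> MATCH
Total matches: 2

2


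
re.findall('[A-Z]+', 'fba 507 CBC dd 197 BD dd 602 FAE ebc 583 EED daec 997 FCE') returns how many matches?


Pattern '[A-Z]+' finds one or more uppercase letters.
Text: 'fba 507 CBC dd 197 BD dd 602 FAE ebc 583 EED daec 997 FCE'
Scanning for matches:
  Match 1: 'CBC'
  Match 2: 'BD'
  Match 3: 'FAE'
  Match 4: 'EED'
  Match 5: 'FCE'
Total matches: 5

5


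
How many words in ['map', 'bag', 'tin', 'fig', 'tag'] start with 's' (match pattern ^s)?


Pattern ^s anchors to start of word. Check which words begin with 's':
  'map' -> no
  'bag' -> no
  'tin' -> no
  'fig' -> no
  'tag' -> no
Matching words: []
Count: 0

0


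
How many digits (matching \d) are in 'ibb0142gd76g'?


\d matches any digit 0-9.
Scanning 'ibb0142gd76g':
  pos 3: '0' -> DIGIT
  pos 4: '1' -> DIGIT
  pos 5: '4' -> DIGIT
  pos 6: '2' -> DIGIT
  pos 9: '7' -> DIGIT
  pos 10: '6' -> DIGIT
Digits found: ['0', '1', '4', '2', '7', '6']
Total: 6

6


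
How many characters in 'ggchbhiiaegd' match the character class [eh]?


Character class [eh] matches any of: {e, h}
Scanning string 'ggchbhiiaegd' character by character:
  pos 0: 'g' -> no
  pos 1: 'g' -> no
  pos 2: 'c' -> no
  pos 3: 'h' -> MATCH
  pos 4: 'b' -> no
  pos 5: 'h' -> MATCH
  pos 6: 'i' -> no
  pos 7: 'i' -> no
  pos 8: 'a' -> no
  pos 9: 'e' -> MATCH
  pos 10: 'g' -> no
  pos 11: 'd' -> no
Total matches: 3

3


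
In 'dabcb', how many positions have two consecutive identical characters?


Looking for consecutive identical characters in 'dabcb':
  pos 0-1: 'd' vs 'a' -> different
  pos 1-2: 'a' vs 'b' -> different
  pos 2-3: 'b' vs 'c' -> different
  pos 3-4: 'c' vs 'b' -> different
Consecutive identical pairs: []
Count: 0

0


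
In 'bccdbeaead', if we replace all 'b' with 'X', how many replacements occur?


re.sub('b', 'X', text) replaces every occurrence of 'b' with 'X'.
Text: 'bccdbeaead'
Scanning for 'b':
  pos 0: 'b' -> replacement #1
  pos 4: 'b' -> replacement #2
Total replacements: 2

2


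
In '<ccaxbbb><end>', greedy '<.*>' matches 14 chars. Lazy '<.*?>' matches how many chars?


Greedy '<.*>' tries to match as MUCH as possible.
Lazy '<.*?>' tries to match as LITTLE as possible.

String: '<ccaxbbb><end>'
Greedy '<.*>' starts at first '<' and extends to the LAST '>': '<ccaxbbb><end>' (14 chars)
Lazy '<.*?>' starts at first '<' and stops at the FIRST '>': '<ccaxbbb>' (9 chars)

9


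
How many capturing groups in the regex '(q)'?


To count capturing groups, count each '(' that starts a group.
Pattern: '(q)'
Walking through the pattern:
  Position 0: '(' -> group #1
Total capturing groups: 1

1


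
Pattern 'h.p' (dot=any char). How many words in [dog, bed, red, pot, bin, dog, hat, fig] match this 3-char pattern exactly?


Pattern 'h.p' means: starts with 'h', any single char, ends with 'p'.
Checking each word (must be exactly 3 chars):
  'dog' (len=3): no
  'bed' (len=3): no
  'red' (len=3): no
  'pot' (len=3): no
  'bin' (len=3): no
  'dog' (len=3): no
  'hat' (len=3): no
  'fig' (len=3): no
Matching words: []
Total: 0

0


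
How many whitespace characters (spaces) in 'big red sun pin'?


\s matches whitespace characters (spaces, tabs, etc.).
Text: 'big red sun pin'
This text has 4 words separated by spaces.
Number of spaces = number of words - 1 = 4 - 1 = 3

3


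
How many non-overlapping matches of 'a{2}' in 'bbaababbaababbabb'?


Pattern 'a{2}' matches exactly 2 consecutive a's (greedy, non-overlapping).
String: 'bbaababbaababbabb'
Scanning for runs of a's:
  Run at pos 2: 'aa' (length 2) -> 1 match(es)
  Run at pos 5: 'a' (length 1) -> 0 match(es)
  Run at pos 8: 'aa' (length 2) -> 1 match(es)
  Run at pos 11: 'a' (length 1) -> 0 match(es)
  Run at pos 14: 'a' (length 1) -> 0 match(es)
Matches found: ['aa', 'aa']
Total: 2

2


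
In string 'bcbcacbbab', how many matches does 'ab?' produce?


Pattern 'ab?' matches 'a' optionally followed by 'b'.
String: 'bcbcacbbab'
Scanning left to right for 'a' then checking next char:
  Match 1: 'a' (a not followed by b)
  Match 2: 'ab' (a followed by b)
Total matches: 2

2


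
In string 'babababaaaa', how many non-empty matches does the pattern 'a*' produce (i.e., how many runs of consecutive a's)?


Pattern 'a*' matches zero or more a's. We want non-empty runs of consecutive a's.
String: 'babababaaaa'
Walking through the string to find runs of a's:
  Run 1: positions 1-1 -> 'a'
  Run 2: positions 3-3 -> 'a'
  Run 3: positions 5-5 -> 'a'
  Run 4: positions 7-10 -> 'aaaa'
Non-empty runs found: ['a', 'a', 'a', 'aaaa']
Count: 4

4


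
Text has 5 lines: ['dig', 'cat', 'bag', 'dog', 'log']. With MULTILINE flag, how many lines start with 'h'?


With MULTILINE flag, ^ matches the start of each line.
Lines: ['dig', 'cat', 'bag', 'dog', 'log']
Checking which lines start with 'h':
  Line 1: 'dig' -> no
  Line 2: 'cat' -> no
  Line 3: 'bag' -> no
  Line 4: 'dog' -> no
  Line 5: 'log' -> no
Matching lines: []
Count: 0

0


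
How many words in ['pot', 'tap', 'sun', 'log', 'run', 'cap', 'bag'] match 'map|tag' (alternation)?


Alternation 'map|tag' matches either 'map' or 'tag'.
Checking each word:
  'pot' -> no
  'tap' -> no
  'sun' -> no
  'log' -> no
  'run' -> no
  'cap' -> no
  'bag' -> no
Matches: []
Count: 0

0


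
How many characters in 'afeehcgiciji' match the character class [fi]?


Character class [fi] matches any of: {f, i}
Scanning string 'afeehcgiciji' character by character:
  pos 0: 'a' -> no
  pos 1: 'f' -> MATCH
  pos 2: 'e' -> no
  pos 3: 'e' -> no
  pos 4: 'h' -> no
  pos 5: 'c' -> no
  pos 6: 'g' -> no
  pos 7: 'i' -> MATCH
  pos 8: 'c' -> no
  pos 9: 'i' -> MATCH
  pos 10: 'j' -> no
  pos 11: 'i' -> MATCH
Total matches: 4

4


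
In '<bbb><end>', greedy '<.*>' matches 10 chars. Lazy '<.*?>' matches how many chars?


Greedy '<.*>' tries to match as MUCH as possible.
Lazy '<.*?>' tries to match as LITTLE as possible.

String: '<bbb><end>'
Greedy '<.*>' starts at first '<' and extends to the LAST '>': '<bbb><end>' (10 chars)
Lazy '<.*?>' starts at first '<' and stops at the FIRST '>': '<bbb>' (5 chars)

5


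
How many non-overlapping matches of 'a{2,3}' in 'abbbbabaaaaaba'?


Pattern 'a{2,3}' matches between 2 and 3 consecutive a's (greedy).
String: 'abbbbabaaaaaba'
Finding runs of a's and applying greedy matching:
  Run at pos 0: 'a' (length 1)
  Run at pos 5: 'a' (length 1)
  Run at pos 7: 'aaaaa' (length 5)
  Run at pos 13: 'a' (length 1)
Matches: ['aaa', 'aa']
Count: 2

2


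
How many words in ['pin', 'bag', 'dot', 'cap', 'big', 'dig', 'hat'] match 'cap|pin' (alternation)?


Alternation 'cap|pin' matches either 'cap' or 'pin'.
Checking each word:
  'pin' -> MATCH
  'bag' -> no
  'dot' -> no
  'cap' -> MATCH
  'big' -> no
  'dig' -> no
  'hat' -> no
Matches: ['pin', 'cap']
Count: 2

2


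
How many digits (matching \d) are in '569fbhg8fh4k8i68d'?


\d matches any digit 0-9.
Scanning '569fbhg8fh4k8i68d':
  pos 0: '5' -> DIGIT
  pos 1: '6' -> DIGIT
  pos 2: '9' -> DIGIT
  pos 7: '8' -> DIGIT
  pos 10: '4' -> DIGIT
  pos 12: '8' -> DIGIT
  pos 14: '6' -> DIGIT
  pos 15: '8' -> DIGIT
Digits found: ['5', '6', '9', '8', '4', '8', '6', '8']
Total: 8

8


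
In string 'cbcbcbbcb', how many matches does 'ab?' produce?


Pattern 'ab?' matches 'a' optionally followed by 'b'.
String: 'cbcbcbbcb'
Scanning left to right for 'a' then checking next char:
Total matches: 0

0


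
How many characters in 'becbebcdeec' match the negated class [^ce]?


Negated class [^ce] matches any char NOT in {c, e}
Scanning 'becbebcdeec':
  pos 0: 'b' -> MATCH
  pos 1: 'e' -> no (excluded)
  pos 2: 'c' -> no (excluded)
  pos 3: 'b' -> MATCH
  pos 4: 'e' -> no (excluded)
  pos 5: 'b' -> MATCH
  pos 6: 'c' -> no (excluded)
  pos 7: 'd' -> MATCH
  pos 8: 'e' -> no (excluded)
  pos 9: 'e' -> no (excluded)
  pos 10: 'c' -> no (excluded)
Total matches: 4

4


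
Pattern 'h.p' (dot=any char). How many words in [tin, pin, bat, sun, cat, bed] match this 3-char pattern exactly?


Pattern 'h.p' means: starts with 'h', any single char, ends with 'p'.
Checking each word (must be exactly 3 chars):
  'tin' (len=3): no
  'pin' (len=3): no
  'bat' (len=3): no
  'sun' (len=3): no
  'cat' (len=3): no
  'bed' (len=3): no
Matching words: []
Total: 0

0


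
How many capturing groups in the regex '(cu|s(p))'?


To count capturing groups, count each '(' that starts a group.
Pattern: '(cu|s(p))'
Walking through the pattern:
  Position 0: '(' -> group #1
  Position 5: '(' -> group #2
Total capturing groups: 2

2


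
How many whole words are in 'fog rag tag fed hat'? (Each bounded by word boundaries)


Word boundaries (\b) mark the start/end of each word.
Text: 'fog rag tag fed hat'
Splitting by whitespace:
  Word 1: 'fog'
  Word 2: 'rag'
  Word 3: 'tag'
  Word 4: 'fed'
  Word 5: 'hat'
Total whole words: 5

5


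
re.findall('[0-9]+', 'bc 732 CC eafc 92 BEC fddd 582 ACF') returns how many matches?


Pattern '[0-9]+' finds one or more digits.
Text: 'bc 732 CC eafc 92 BEC fddd 582 ACF'
Scanning for matches:
  Match 1: '732'
  Match 2: '92'
  Match 3: '582'
Total matches: 3

3


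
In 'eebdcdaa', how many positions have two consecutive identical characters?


Looking for consecutive identical characters in 'eebdcdaa':
  pos 0-1: 'e' vs 'e' -> MATCH ('ee')
  pos 1-2: 'e' vs 'b' -> different
  pos 2-3: 'b' vs 'd' -> different
  pos 3-4: 'd' vs 'c' -> different
  pos 4-5: 'c' vs 'd' -> different
  pos 5-6: 'd' vs 'a' -> different
  pos 6-7: 'a' vs 'a' -> MATCH ('aa')
Consecutive identical pairs: ['ee', 'aa']
Count: 2

2


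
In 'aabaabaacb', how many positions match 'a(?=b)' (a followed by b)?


Lookahead 'a(?=b)' matches 'a' only when followed by 'b'.
String: 'aabaabaacb'
Checking each position where char is 'a':
  pos 0: 'a' -> no (next='a')
  pos 1: 'a' -> MATCH (next='b')
  pos 3: 'a' -> no (next='a')
  pos 4: 'a' -> MATCH (next='b')
  pos 6: 'a' -> no (next='a')
  pos 7: 'a' -> no (next='c')
Matching positions: [1, 4]
Count: 2

2


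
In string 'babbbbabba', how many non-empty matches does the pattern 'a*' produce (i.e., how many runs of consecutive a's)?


Pattern 'a*' matches zero or more a's. We want non-empty runs of consecutive a's.
String: 'babbbbabba'
Walking through the string to find runs of a's:
  Run 1: positions 1-1 -> 'a'
  Run 2: positions 6-6 -> 'a'
  Run 3: positions 9-9 -> 'a'
Non-empty runs found: ['a', 'a', 'a']
Count: 3

3


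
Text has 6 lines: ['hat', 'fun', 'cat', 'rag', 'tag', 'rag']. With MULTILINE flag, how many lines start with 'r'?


With MULTILINE flag, ^ matches the start of each line.
Lines: ['hat', 'fun', 'cat', 'rag', 'tag', 'rag']
Checking which lines start with 'r':
  Line 1: 'hat' -> no
  Line 2: 'fun' -> no
  Line 3: 'cat' -> no
  Line 4: 'rag' -> MATCH
  Line 5: 'tag' -> no
  Line 6: 'rag' -> MATCH
Matching lines: ['rag', 'rag']
Count: 2

2


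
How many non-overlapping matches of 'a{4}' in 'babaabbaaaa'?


Pattern 'a{4}' matches exactly 4 consecutive a's (greedy, non-overlapping).
String: 'babaabbaaaa'
Scanning for runs of a's:
  Run at pos 1: 'a' (length 1) -> 0 match(es)
  Run at pos 3: 'aa' (length 2) -> 0 match(es)
  Run at pos 7: 'aaaa' (length 4) -> 1 match(es)
Matches found: ['aaaa']
Total: 1

1


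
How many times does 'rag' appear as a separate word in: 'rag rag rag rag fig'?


Scanning each word for exact match 'rag':
  Word 1: 'rag' -> MATCH
  Word 2: 'rag' -> MATCH
  Word 3: 'rag' -> MATCH
  Word 4: 'rag' -> MATCH
  Word 5: 'fig' -> no
Total matches: 4

4


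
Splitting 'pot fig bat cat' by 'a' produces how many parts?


Splitting by 'a' breaks the string at each occurrence of the separator.
Text: 'pot fig bat cat'
Parts after split:
  Part 1: 'pot fig b'
  Part 2: 't c'
  Part 3: 't'
Total parts: 3

3


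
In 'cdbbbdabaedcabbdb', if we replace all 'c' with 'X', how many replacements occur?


re.sub('c', 'X', text) replaces every occurrence of 'c' with 'X'.
Text: 'cdbbbdabaedcabbdb'
Scanning for 'c':
  pos 0: 'c' -> replacement #1
  pos 11: 'c' -> replacement #2
Total replacements: 2

2


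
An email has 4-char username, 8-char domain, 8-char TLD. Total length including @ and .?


An email address has format: username@domain.tld
Username length: 4
'@' character: 1
Domain length: 8
'.' character: 1
TLD length: 8
Total = 4 + 1 + 8 + 1 + 8 = 22

22


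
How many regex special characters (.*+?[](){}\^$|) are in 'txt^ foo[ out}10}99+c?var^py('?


Regex special characters are: . * + ? [ ] ( ) { } \ ^ $ |
Scanning 'txt^ foo[ out}10}99+c?var^py(':
  pos 3: '^' -> SPECIAL
  pos 8: '[' -> SPECIAL
  pos 13: '}' -> SPECIAL
  pos 16: '}' -> SPECIAL
  pos 19: '+' -> SPECIAL
  pos 21: '?' -> SPECIAL
  pos 25: '^' -> SPECIAL
  pos 28: '(' -> SPECIAL
Special chars found: ['^', '[', '}', '}', '+', '?', '^', '(']
Total: 8

8
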